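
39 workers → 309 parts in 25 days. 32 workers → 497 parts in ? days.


Days ∝ work / workers, so d₂ = d₁ × (m₁/m₂) × (w₂/w₁)
Workers factor (inverse): 39/32 ≈ 1.2188
Work factor (direct): 497/309 ≈ 1.6084
d₂ = 25 × 39/32 × 497/309 = (25 × 39 × 497) / (32 × 309) = 484575/9888
≈ 49.01 days

49.01 days


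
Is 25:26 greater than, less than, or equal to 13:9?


25/26 = 0.9615
13/9 = 1.4444
0.9615 < 1.4444, so 25:26 is less
= less than

less than


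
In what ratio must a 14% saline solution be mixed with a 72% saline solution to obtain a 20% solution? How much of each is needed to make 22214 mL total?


Let x parts of 14% mix with y parts of 72%.
14x + 72y = 20(x + y)
14x + 72y = 20x + 20y
x(14 - 20) = y(20 - 72)
x/y = (72 - 20)/(20 - 14) = 52/6
Simplify: 26:3
Total parts = 29; one part = 22214/29 = 766.00 mL
14% solution: 26×766.00 = 19916.00 mL
72% solution: 3×766.00 = 2298.00 mL
= ratio 26:3; 19916.00 mL and 2298.00 mL

ratio 26:3; 19916.00 mL and 2298.00 mL


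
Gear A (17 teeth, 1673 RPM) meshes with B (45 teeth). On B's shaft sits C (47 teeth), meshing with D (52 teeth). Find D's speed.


Stage 1: RPM_B = RPM_A × t_A/t_B = 1673 × 17/45 = 28441/45 ≈ 632.02
B and C share a shaft → RPM_C = RPM_B
Stage 2: RPM_D = RPM_C × t_C/t_D = RPM_A × (t_A×t_C)/(t_B×t_D)
Overall ratio = (17×47)/(45×52) = 799/2340
RPM_D = 1673 × 799/2340 = 1336727/2340
≈ 571.25 RPM

571.25 RPM


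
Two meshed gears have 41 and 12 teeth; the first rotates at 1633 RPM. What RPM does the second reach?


Gear ratio = 41:12 = 41:12
RPM_B = RPM_A × (teeth_A / teeth_B)
= 1633 × (41/12)
= 5579.4 RPM

5579.4 RPM


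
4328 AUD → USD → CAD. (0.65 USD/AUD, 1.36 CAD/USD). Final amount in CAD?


Step 1: 4328 AUD × 0.65 = 2813.20 USD
Step 2: 2813.20 USD × 1.36 = 3825.95 CAD
Implied rate AUD→CAD = 0.65 × 1.36 = 0.8840
= 3825.95 CAD

3825.95 CAD


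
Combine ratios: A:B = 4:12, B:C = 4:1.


Match B: multiply A:B by 4 → 16:48
Multiply B:C by 12 → 48:12
Combined: 16:48:12
GCD = 4
= 4:12:3

4:12:3


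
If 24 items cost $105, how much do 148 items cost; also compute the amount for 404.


Direct proportion: y/x = constant
k = 105/24 = 4.3750
y at x=148: k × 148 = 105 × 148 / 24 = 15540/24 = 647.50
y at x=404: k × 404 = 105 × 404 / 24 = 42420/24 = 1767.50
= 647.50 and 1767.50

647.50 and 1767.50


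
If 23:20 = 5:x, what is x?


Cross multiply: 23 × x = 20 × 5
23x = 100
x = 100 / 23
= 4.35

4.35


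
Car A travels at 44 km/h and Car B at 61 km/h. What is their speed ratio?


Ratio = 44:61
GCD = 1
Simplified = 44:61
Time ratio (same distance) = 61:44
Speed ratio = 44:61

44:61


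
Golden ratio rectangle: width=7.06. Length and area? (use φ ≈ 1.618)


φ = (1 + √5) / 2 ≈ 1.618
Length = width × φ = 7.06 × 1.618 = 11.42308
≈ 11.42
Area = width × length = 7.06 × 11.42308 = 80.6469448 ≈ 80.65
= Length: 11.42, Area: 80.65

Length: 11.42, Area: 80.65


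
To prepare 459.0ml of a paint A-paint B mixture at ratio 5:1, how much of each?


Total parts = 5 + 1 = 6
paint A: 459.0 × 5/6 = 382.5ml
paint B: 459.0 × 1/6 = 76.5ml
= 382.5ml and 76.5ml

382.5ml and 76.5ml


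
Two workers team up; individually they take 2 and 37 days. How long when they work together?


Rate of A = 1/2 per day
Rate of B = 1/37 per day
Combined rate = 1/2 + 1/37 = 39/74 ≈ 0.5270 per day
Days = 1 / combined rate = 74/39
≈ 1.90 days

1.90 days


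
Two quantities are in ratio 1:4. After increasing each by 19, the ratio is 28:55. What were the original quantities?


Let A = 1k, B = 4k.
(1k + 19) / (4k + 19) = 28/55
Cross-multiply: 55(1k + 19) = 28(4k + 19)
55k + 1045 = 112k + 532
55k - 112k = 532 - 1045
-57k = -513
k = -513/-57 = 9
A = 1×9 = 9, B = 4×9 = 36
= A = 9, B = 36

A = 9, B = 36


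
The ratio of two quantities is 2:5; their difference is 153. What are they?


Let A = 2k, B = 5k.
5k - 2k = 153
3k = 153 → k = 153/3 = 51
A = 2×51 = 102, B = 5×51 = 255
= A = 102, B = 255

A = 102, B = 255


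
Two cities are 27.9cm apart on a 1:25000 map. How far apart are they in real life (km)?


Real distance = map distance × scale
= 27.9cm × 25000
= 697500 cm = 6975.0 m
= 6.975 km

6.975 km


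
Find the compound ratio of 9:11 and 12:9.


Compound ratio = (9×12) : (11×9)
= 108:99
GCD = 9
= 12:11

12:11


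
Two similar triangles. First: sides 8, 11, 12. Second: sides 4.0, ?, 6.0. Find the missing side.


Scale factor = 4.0/8 = 0.5
Missing side = 11 × 0.5
= 5.5

5.5


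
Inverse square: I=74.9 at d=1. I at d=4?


I₁d₁² = I₂d₂²
I₂ = I₁ × (d₁/d₂)²
= 74.9 × (1/4)²
= 74.9 × 1/16
= 74.9/16
≈ 4.6813

4.6813


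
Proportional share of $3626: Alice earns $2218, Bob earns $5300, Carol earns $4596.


Total income = 2218 + 5300 + 4596 = $12114
Alice: $3626 × 2218/12114 = $663.90
Bob: $3626 × 5300/12114 = $1586.41
Carol: $3626 × 4596/12114 = $1375.69
= Alice: $663.90, Bob: $1586.41, Carol: $1375.69

Alice: $663.90, Bob: $1586.41, Carol: $1375.69


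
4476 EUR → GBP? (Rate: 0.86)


Amount × rate = 4476 × 0.86
= 3849.36 GBP

3849.36 GBP


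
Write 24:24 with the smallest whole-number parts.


GCD(24, 24) = 24
24/24 : 24/24
= 1:1

1:1


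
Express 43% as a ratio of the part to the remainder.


43% means 43 parts out of 100; remainder = 57
Part : remainder = 43:57
GCD = 1
= 43:57

43:57


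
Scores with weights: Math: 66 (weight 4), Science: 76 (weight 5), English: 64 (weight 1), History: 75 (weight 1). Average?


Numerator = 66×4 + 76×5 + 64×1 + 75×1
= 264 + 380 + 64 + 75
= 783
Total weight = 11
Weighted avg = 783/11
= 71.18

71.18


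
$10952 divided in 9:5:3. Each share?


Total parts = 9 + 5 + 3 = 17
Part 1: 10952 × 9/17 = 5798.12
Part 2: 10952 × 5/17 = 3221.18
Part 3: 10952 × 3/17 = 1932.71
= Part 1: $5798.12, Part 2: $3221.18, Part 3: $1932.71

Part 1: $5798.12, Part 2: $3221.18, Part 3: $1932.71


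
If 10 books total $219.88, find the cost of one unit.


Unit rate = total / quantity
= 219.88 / 10
= $21.99 per unit

$21.99 per unit


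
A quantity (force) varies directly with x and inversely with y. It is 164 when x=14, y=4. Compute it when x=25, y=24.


z = k·x/y
Solve for k using the known point: k = z·y/x = 164×4/14 = 656/14 ≈ 46.8571
Now evaluate at x=25, y=24:
z = k × 25 / 24 = (656 × 25) / (14 × 24) = 16400/336
≈ 48.8095

48.8095


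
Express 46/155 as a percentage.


Percentage = (part / whole) × 100
= (46 / 155) × 100
≈ 29.68%

29.68%


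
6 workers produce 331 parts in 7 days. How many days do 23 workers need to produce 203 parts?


Days ∝ work / workers, so d₂ = d₁ × (m₁/m₂) × (w₂/w₁)
Workers factor (inverse): 6/23 ≈ 0.2609
Work factor (direct): 203/331 ≈ 0.6133
d₂ = 7 × 6/23 × 203/331 = (7 × 6 × 203) / (23 × 331) = 8526/7613
≈ 1.12 days

1.12 days


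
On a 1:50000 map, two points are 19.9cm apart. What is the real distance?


Real distance = map distance × scale
= 19.9cm × 50000
= 995000 cm = 9950.0 m
= 9.950 km

9.950 km


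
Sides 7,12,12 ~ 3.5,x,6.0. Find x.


Scale factor = 3.5/7 = 0.5
Missing side = 12 × 0.5
= 6.0

6.0


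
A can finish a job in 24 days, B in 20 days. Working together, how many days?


Rate of A = 1/24 per day
Rate of B = 1/20 per day
Combined rate = 1/24 + 1/20 = 44/480 ≈ 0.0917 per day
Days = 1 / combined rate = 480/44
≈ 10.91 days

10.91 days


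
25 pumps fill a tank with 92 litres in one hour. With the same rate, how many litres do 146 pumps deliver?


Direct proportion: y/x = constant
k = 92/25 = 3.6800
y₂ = k × 146 = 92 × 146 / 25 = 13432/25
= 537.28

537.28


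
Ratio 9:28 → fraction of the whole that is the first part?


Total parts = 9 + 28 = 37
First part: 9/37 = 9/37
= 9/37

9/37


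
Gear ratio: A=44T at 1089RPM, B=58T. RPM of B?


Gear ratio = 44:58 = 22:29
RPM_B = RPM_A × (teeth_A / teeth_B)
= 1089 × (44/58)
= 826.1 RPM

826.1 RPM


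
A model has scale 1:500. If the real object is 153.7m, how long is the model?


Model size = real / scale
= 153.7 / 500
= 0.3074 m

0.3074 m


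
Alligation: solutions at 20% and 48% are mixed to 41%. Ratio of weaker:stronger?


Let x parts of 20% mix with y parts of 48%.
20x + 48y = 41(x + y)
20x + 48y = 41x + 41y
x(20 - 41) = y(41 - 48)
x/y = (48 - 41)/(41 - 20) = 7/21
Simplify: 1:3
= 1:3

1:3


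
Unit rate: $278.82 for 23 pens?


Unit rate = total / quantity
= 278.82 / 23
= $12.12 per unit

$12.12 per unit


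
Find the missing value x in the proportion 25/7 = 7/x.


Cross multiply: 25 × x = 7 × 7
25x = 49
x = 49 / 25
= 1.96

1.96


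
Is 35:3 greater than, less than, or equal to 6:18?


35/3 = 11.6667
6/18 = 0.3333
11.6667 > 0.3333, so 35:3 is greater
= greater than

greater than


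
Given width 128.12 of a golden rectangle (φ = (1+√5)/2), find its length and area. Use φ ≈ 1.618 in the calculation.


φ = (1 + √5) / 2 ≈ 1.618
Length = width × φ = 128.12 × 1.618 = 207.29816
≈ 207.30
Area = width × length = 128.12 × 207.29816 = 26559.0402592 ≈ 26559.04
= Length: 207.30, Area: 26559.04

Length: 207.30, Area: 26559.04


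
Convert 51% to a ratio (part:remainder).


51% means 51 parts out of 100; remainder = 49
Part : remainder = 51:49
GCD = 1
= 51:49

51:49


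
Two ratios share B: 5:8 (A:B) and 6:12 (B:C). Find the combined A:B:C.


Match B: multiply A:B by 6 → 30:48
Multiply B:C by 8 → 48:96
Combined: 30:48:96
GCD = 6
= 5:8:16

5:8:16


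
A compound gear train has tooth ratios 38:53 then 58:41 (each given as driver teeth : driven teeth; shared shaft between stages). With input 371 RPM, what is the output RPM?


Stage 1: RPM_B = RPM_A × t_A/t_B = 371 × 38/53 = 14098/53 = 266.00
B and C share a shaft → RPM_C = RPM_B
Stage 2: RPM_D = RPM_C × t_C/t_D = RPM_A × (t_A×t_C)/(t_B×t_D)
Overall ratio = (38×58)/(53×41) = 2204/2173
RPM_D = 371 × 2204/2173 = 817684/2173
≈ 376.29 RPM

376.29 RPM


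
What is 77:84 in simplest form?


GCD(77, 84) = 7
77/7 : 84/7
= 11:12

11:12


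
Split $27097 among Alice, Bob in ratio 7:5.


Total parts = 7 + 5 = 12
Alice: 27097 × 7/12 = 15806.58
Bob: 27097 × 5/12 = 11290.42
= Alice: $15806.58, Bob: $11290.42

Alice: $15806.58, Bob: $11290.42


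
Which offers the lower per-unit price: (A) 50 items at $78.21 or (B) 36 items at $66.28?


Deal A: $78.21/50 = $1.5642/unit
Deal B: $66.28/36 = $1.8411/unit
A is cheaper per unit
= Deal A

Deal A


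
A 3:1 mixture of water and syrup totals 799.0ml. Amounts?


Total parts = 3 + 1 = 4
water: 799.0 × 3/4 = 599.3ml
syrup: 799.0 × 1/4 = 199.8ml
= 599.3ml and 199.8ml

599.3ml and 199.8ml


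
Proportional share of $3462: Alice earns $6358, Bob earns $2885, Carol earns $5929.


Total income = 6358 + 2885 + 5929 = $15172
Alice: $3462 × 6358/15172 = $1450.79
Bob: $3462 × 2885/15172 = $658.31
Carol: $3462 × 5929/15172 = $1352.90
= Alice: $1450.79, Bob: $658.31, Carol: $1352.90

Alice: $1450.79, Bob: $658.31, Carol: $1352.90


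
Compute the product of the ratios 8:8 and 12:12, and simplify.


Compound ratio = (8×12) : (8×12)
= 96:96
GCD = 96
= 1:1

1:1


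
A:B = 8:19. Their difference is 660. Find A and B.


Let A = 8k, B = 19k.
19k - 8k = 660
11k = 660 → k = 660/11 = 60
A = 8×60 = 480, B = 19×60 = 1140
= A = 480, B = 1140

A = 480, B = 1140


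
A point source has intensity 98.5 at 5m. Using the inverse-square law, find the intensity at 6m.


I₁d₁² = I₂d₂²
I₂ = I₁ × (d₁/d₂)²
= 98.5 × (5/6)²
= 98.5 × 25/36
= 2462.5/36
≈ 68.4028

68.4028


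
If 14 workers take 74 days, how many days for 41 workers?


Inverse proportion: x × y = constant
k = 14 × 74 = 1036
y₂ = k / 41 = 1036 / 41
= 25.27

25.27


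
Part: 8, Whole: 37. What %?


Percentage = (part / whole) × 100
= (8 / 37) × 100
≈ 21.62%

21.62%


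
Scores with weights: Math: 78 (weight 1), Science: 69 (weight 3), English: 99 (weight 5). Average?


Numerator = 78×1 + 69×3 + 99×5
= 78 + 207 + 495
= 780
Total weight = 9
Weighted avg = 780/9
= 86.67

86.67


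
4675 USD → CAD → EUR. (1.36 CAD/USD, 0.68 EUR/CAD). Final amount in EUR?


Step 1: 4675 USD × 1.36 = 6358.00 CAD
Step 2: 6358.00 CAD × 0.68 = 4323.44 EUR
Implied rate USD→EUR = 1.36 × 0.68 = 0.9248
= 4323.44 EUR

4323.44 EUR


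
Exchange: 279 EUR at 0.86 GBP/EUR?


Amount × rate = 279 × 0.86
= 239.94 GBP

239.94 GBP


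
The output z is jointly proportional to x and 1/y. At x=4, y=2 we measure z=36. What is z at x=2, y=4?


z = k·x/y
Solve for k using the known point: k = z·y/x = 36×2/4 = 72/4 = 18.0000
Now evaluate at x=2, y=4:
z = k × 2 / 4 = (72 × 2) / (4 × 4) = 144/16
= 9.0000

9.0000


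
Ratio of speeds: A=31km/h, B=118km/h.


Ratio = 31:118
GCD = 1
Simplified = 31:118
Time ratio (same distance) = 118:31
Speed ratio = 31:118

31:118


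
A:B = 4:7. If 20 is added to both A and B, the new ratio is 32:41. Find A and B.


Let A = 4k, B = 7k.
(4k + 20) / (7k + 20) = 32/41
Cross-multiply: 41(4k + 20) = 32(7k + 20)
164k + 820 = 224k + 640
164k - 224k = 640 - 820
-60k = -180
k = -180/-60 = 3
A = 4×3 = 12, B = 7×3 = 21
= A = 12, B = 21

A = 12, B = 21


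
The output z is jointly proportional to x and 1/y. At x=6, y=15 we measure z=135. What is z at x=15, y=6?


z = k·x/y
Solve for k using the known point: k = z·y/x = 135×15/6 = 2025/6 = 337.5000
Now evaluate at x=15, y=6:
z = k × 15 / 6 = (2025 × 15) / (6 × 6) = 30375/36
= 843.7500

843.7500


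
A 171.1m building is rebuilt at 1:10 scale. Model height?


Model size = real / scale
= 171.1 / 10
= 17.1100 m

17.1100 m


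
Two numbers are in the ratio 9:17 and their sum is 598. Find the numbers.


Let A = 9k, B = 17k.
9k + 17k = 598
26k = 598 → k = 598/26 = 23
A = 9×23 = 207, B = 17×23 = 391
= A = 207, B = 391

A = 207, B = 391


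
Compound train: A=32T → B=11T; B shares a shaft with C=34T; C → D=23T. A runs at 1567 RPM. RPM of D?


Stage 1: RPM_B = RPM_A × t_A/t_B = 1567 × 32/11 = 50144/11 ≈ 4558.55
B and C share a shaft → RPM_C = RPM_B
Stage 2: RPM_D = RPM_C × t_C/t_D = RPM_A × (t_A×t_C)/(t_B×t_D)
Overall ratio = (32×34)/(11×23) = 1088/253
RPM_D = 1567 × 1088/253 = 1704896/253
≈ 6738.72 RPM

6738.72 RPM


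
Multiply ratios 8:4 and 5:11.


Compound ratio = (8×5) : (4×11)
= 40:44
GCD = 4
= 10:11

10:11


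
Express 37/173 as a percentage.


Percentage = (part / whole) × 100
= (37 / 173) × 100
≈ 21.39%

21.39%


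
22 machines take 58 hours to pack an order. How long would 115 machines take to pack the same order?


Inverse proportion: x × y = constant
k = 22 × 58 = 1276
y₂ = k / 115 = 1276 / 115
= 11.10

11.10


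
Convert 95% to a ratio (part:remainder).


95% means 95 parts out of 100; remainder = 5
Part : remainder = 95:5
GCD = 5
= 19:1

19:1


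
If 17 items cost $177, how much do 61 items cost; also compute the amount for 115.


Direct proportion: y/x = constant
k = 177/17 ≈ 10.4118
y at x=61: k × 61 = 177 × 61 / 17 = 10797/17 ≈ 635.12
y at x=115: k × 115 = 177 × 115 / 17 = 20355/17 ≈ 1197.35
= 635.12 and 1197.35

635.12 and 1197.35


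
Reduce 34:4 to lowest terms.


GCD(34, 4) = 2
34/2 : 4/2
= 17:2

17:2


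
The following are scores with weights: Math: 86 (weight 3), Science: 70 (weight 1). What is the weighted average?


Numerator = 86×3 + 70×1
= 258 + 70
= 328
Total weight = 4
Weighted avg = 328/4
= 82.00

82.00


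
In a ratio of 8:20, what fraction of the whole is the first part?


Total parts = 8 + 20 = 28
First part: 8/28 = 2/7
= 2/7

2/7


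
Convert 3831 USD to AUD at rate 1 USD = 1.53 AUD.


Amount × rate = 3831 × 1.53
= 5861.43 AUD

5861.43 AUD


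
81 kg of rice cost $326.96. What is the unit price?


Unit rate = total / quantity
= 326.96 / 81
= $4.04 per unit

$4.04 per unit


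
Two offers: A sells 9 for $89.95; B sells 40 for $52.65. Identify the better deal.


Deal A: $89.95/9 = $9.9944/unit
Deal B: $52.65/40 = $1.3163/unit
B is cheaper per unit
= Deal B

Deal B


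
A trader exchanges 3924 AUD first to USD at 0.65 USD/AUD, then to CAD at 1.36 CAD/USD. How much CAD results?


Step 1: 3924 AUD × 0.65 = 2550.60 USD
Step 2: 2550.60 USD × 1.36 = 3468.82 CAD
Implied rate AUD→CAD = 0.65 × 1.36 = 0.8840
= 3468.82 CAD

3468.82 CAD


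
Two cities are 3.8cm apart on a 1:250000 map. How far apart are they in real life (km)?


Real distance = map distance × scale
= 3.8cm × 250000
= 950000 cm = 9500.0 m
= 9.500 km

9.500 km


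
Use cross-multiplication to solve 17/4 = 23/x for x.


Cross multiply: 17 × x = 4 × 23
17x = 92
x = 92 / 17
= 5.41

5.41


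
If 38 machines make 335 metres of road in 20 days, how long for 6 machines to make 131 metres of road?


Days ∝ work / workers, so d₂ = d₁ × (m₁/m₂) × (w₂/w₁)
Workers factor (inverse): 38/6 ≈ 6.3333
Work factor (direct): 131/335 ≈ 0.3910
d₂ = 20 × 38/6 × 131/335 = (20 × 38 × 131) / (6 × 335) = 99560/2010
≈ 49.53 days

49.53 days


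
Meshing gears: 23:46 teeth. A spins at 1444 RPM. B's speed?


Gear ratio = 23:46 = 1:2
RPM_B = RPM_A × (teeth_A / teeth_B)
= 1444 × (23/46)
= 722.0 RPM

722.0 RPM


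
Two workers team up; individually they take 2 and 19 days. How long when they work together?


Rate of A = 1/2 per day
Rate of B = 1/19 per day
Combined rate = 1/2 + 1/19 = 21/38 ≈ 0.5526 per day
Days = 1 / combined rate = 38/21
≈ 1.81 days

1.81 days


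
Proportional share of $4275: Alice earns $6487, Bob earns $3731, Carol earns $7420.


Total income = 6487 + 3731 + 7420 = $17638
Alice: $4275 × 6487/17638 = $1572.28
Bob: $4275 × 3731/17638 = $904.30
Carol: $4275 × 7420/17638 = $1798.42
= Alice: $1572.28, Bob: $904.30, Carol: $1798.42

Alice: $1572.28, Bob: $904.30, Carol: $1798.42


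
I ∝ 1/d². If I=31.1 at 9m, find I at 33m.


I₁d₁² = I₂d₂²
I₂ = I₁ × (d₁/d₂)²
= 31.1 × (9/33)²
= 31.1 × 81/1089
= 2519.1/1089
≈ 2.3132

2.3132


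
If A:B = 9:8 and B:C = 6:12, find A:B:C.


Match B: multiply A:B by 6 → 54:48
Multiply B:C by 8 → 48:96
Combined: 54:48:96
GCD = 6
= 9:8:16

9:8:16


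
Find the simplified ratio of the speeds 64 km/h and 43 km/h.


Ratio = 64:43
GCD = 1
Simplified = 64:43
Time ratio (same distance) = 43:64
Speed ratio = 64:43

64:43


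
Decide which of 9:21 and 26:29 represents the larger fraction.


9/21 = 0.4286
26/29 = 0.8966
0.4286 < 0.8966, so 9:21 is less
= 26:29

26:29


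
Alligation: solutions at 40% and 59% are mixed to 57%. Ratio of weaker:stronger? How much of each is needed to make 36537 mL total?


Let x parts of 40% mix with y parts of 59%.
40x + 59y = 57(x + y)
40x + 59y = 57x + 57y
x(40 - 57) = y(57 - 59)
x/y = (59 - 57)/(57 - 40) = 2/17
Simplify: 2:17
Total parts = 19; one part = 36537/19 = 1923.00 mL
40% solution: 2×1923.00 = 3846.00 mL
59% solution: 17×1923.00 = 32691.00 mL
= ratio 2:17; 3846.00 mL and 32691.00 mL

ratio 2:17; 3846.00 mL and 32691.00 mL


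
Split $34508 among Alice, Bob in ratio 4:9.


Total parts = 4 + 9 = 13
Alice: 34508 × 4/13 = 10617.85
Bob: 34508 × 9/13 = 23890.15
= Alice: $10617.85, Bob: $23890.15

Alice: $10617.85, Bob: $23890.15


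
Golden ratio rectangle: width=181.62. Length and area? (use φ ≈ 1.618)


φ = (1 + √5) / 2 ≈ 1.618
Length = width × φ = 181.62 × 1.618 = 293.86116
≈ 293.86
Area = width × length = 181.62 × 293.86116 = 53371.0638792 ≈ 53371.06
= Length: 293.86, Area: 53371.06

Length: 293.86, Area: 53371.06


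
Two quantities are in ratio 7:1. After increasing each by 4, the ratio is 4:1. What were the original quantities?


Let A = 7k, B = 1k.
(7k + 4) / (1k + 4) = 4/1
Cross-multiply: 1(7k + 4) = 4(1k + 4)
7k + 4 = 4k + 16
7k - 4k = 16 - 4
3k = 12
k = 12/3 = 4
A = 7×4 = 28, B = 1×4 = 4
= A = 28, B = 4

A = 28, B = 4


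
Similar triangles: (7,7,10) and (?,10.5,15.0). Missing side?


Scale factor = 10.5/7 = 1.5
Missing side = 7 × 1.5
= 10.5

10.5


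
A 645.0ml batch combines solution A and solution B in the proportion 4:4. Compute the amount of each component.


Total parts = 4 + 4 = 8
solution A: 645.0 × 4/8 = 322.5ml
solution B: 645.0 × 4/8 = 322.5ml
= 322.5ml and 322.5ml

322.5ml and 322.5ml


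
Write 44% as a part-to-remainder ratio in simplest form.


44% means 44 parts out of 100; remainder = 56
Part : remainder = 44:56
GCD = 4
= 11:14

11:14


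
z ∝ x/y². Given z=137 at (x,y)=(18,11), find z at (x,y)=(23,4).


z = k·x/y²
Solve for k using the known point: k = z·y²/x = 137×121/18 = 16577/18 ≈ 920.9444
Now evaluate at x=23, y=4:
z = k × 23 / 16 = (16577 × 23) / (18 × 16) = 381271/288
≈ 1323.8576

1323.8576


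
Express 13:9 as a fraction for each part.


Total parts = 13 + 9 = 22
First part: 13/22 = 13/22
Second part: 9/22 = 9/22
= 13/22 and 9/22

13/22 and 9/22


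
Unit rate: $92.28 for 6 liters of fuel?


Unit rate = total / quantity
= 92.28 / 6
= $15.38 per unit

$15.38 per unit


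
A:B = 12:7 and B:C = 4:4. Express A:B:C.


Match B: multiply A:B by 4 → 48:28
Multiply B:C by 7 → 28:28
Combined: 48:28:28
GCD = 4
= 12:7:7

12:7:7


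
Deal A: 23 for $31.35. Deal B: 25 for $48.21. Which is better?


Deal A: $31.35/23 = $1.3630/unit
Deal B: $48.21/25 = $1.9284/unit
A is cheaper per unit
= Deal A

Deal A


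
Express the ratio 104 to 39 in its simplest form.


GCD(104, 39) = 13
104/13 : 39/13
= 8:3

8:3


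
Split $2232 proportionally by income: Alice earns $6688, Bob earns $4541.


Total income = 6688 + 4541 = $11229
Alice: $2232 × 6688/11229 = $1329.38
Bob: $2232 × 4541/11229 = $902.62
= Alice: $1329.38, Bob: $902.62

Alice: $1329.38, Bob: $902.62


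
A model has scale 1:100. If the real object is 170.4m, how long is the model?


Model size = real / scale
= 170.4 / 100
= 1.7040 m

1.7040 m


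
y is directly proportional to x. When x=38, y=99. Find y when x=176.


Direct proportion: y/x = constant
k = 99/38 ≈ 2.6053
y₂ = k × 176 = 99 × 176 / 38 = 17424/38
≈ 458.53

458.53


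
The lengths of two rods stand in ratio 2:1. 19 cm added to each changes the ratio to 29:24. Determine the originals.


Let A = 2k, B = 1k.
(2k + 19) / (1k + 19) = 29/24
Cross-multiply: 24(2k + 19) = 29(1k + 19)
48k + 456 = 29k + 551
48k - 29k = 551 - 456
19k = 95
k = 95/19 = 5
A = 2×5 = 10, B = 1×5 = 5
= A = 10, B = 5

A = 10, B = 5


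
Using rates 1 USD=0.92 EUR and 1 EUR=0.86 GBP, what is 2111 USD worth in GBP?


Step 1: 2111 USD × 0.92 = 1942.12 EUR
Step 2: 1942.12 EUR × 0.86 = 1670.22 GBP
Implied rate USD→GBP = 0.92 × 0.86 = 0.7912
= 1670.22 GBP

1670.22 GBP


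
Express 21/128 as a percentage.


Percentage = (part / whole) × 100
= (21 / 128) × 100
≈ 16.41%

16.41%


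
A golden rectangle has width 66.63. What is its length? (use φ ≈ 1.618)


φ = (1 + √5) / 2 ≈ 1.618
Length = width × φ = 66.63 × 1.618 = 107.80734
≈ 107.81

107.81


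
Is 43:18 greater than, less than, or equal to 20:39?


43/18 = 2.3889
20/39 = 0.5128
2.3889 > 0.5128, so 43:18 is greater
= greater than

greater than


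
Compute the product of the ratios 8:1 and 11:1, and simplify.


Compound ratio = (8×11) : (1×1)
= 88:1
GCD = 1
= 88:1

88:1


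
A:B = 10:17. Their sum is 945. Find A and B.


Let A = 10k, B = 17k.
10k + 17k = 945
27k = 945 → k = 945/27 = 35
A = 10×35 = 350, B = 17×35 = 595
= A = 350, B = 595

A = 350, B = 595


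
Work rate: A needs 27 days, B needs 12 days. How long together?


Rate of A = 1/27 per day
Rate of B = 1/12 per day
Combined rate = 1/27 + 1/12 = 39/324 ≈ 0.1204 per day
Days = 1 / combined rate = 324/39
≈ 8.31 days

8.31 days


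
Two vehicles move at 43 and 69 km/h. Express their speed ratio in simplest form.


Ratio = 43:69
GCD = 1
Simplified = 43:69
Time ratio (same distance) = 69:43
Speed ratio = 43:69

43:69


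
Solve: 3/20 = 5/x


Cross multiply: 3 × x = 20 × 5
3x = 100
x = 100 / 3
= 33.33

33.33


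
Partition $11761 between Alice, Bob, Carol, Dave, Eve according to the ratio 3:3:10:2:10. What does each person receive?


Total parts = 3 + 3 + 10 + 2 + 10 = 28
Alice: 11761 × 3/28 = 1260.11
Bob: 11761 × 3/28 = 1260.11
Carol: 11761 × 10/28 = 4200.36
Dave: 11761 × 2/28 = 840.07
Eve: 11761 × 10/28 = 4200.36
= Alice: $1260.11, Bob: $1260.11, Carol: $4200.36, Dave: $840.07, Eve: $4200.36

Alice: $1260.11, Bob: $1260.11, Carol: $4200.36, Dave: $840.07, Eve: $4200.36


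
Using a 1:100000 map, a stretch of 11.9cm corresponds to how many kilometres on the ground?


Real distance = map distance × scale
= 11.9cm × 100000
= 1190000 cm = 11900.0 m
= 11.900 km

11.900 km


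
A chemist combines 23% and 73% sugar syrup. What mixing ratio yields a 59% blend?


Let x parts of 23% mix with y parts of 73%.
23x + 73y = 59(x + y)
23x + 73y = 59x + 59y
x(23 - 59) = y(59 - 73)
x/y = (73 - 59)/(59 - 23) = 14/36
Simplify: 7:18
= 7:18

7:18


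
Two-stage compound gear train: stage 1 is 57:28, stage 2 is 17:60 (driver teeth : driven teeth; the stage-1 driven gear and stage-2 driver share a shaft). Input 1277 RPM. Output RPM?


Stage 1: RPM_B = RPM_A × t_A/t_B = 1277 × 57/28 = 72789/28 ≈ 2599.61
B and C share a shaft → RPM_C = RPM_B
Stage 2: RPM_D = RPM_C × t_C/t_D = RPM_A × (t_A×t_C)/(t_B×t_D)
Overall ratio = (57×17)/(28×60) = 969/1680
RPM_D = 1277 × 969/1680 = 1237413/1680
≈ 736.56 RPM

736.56 RPM


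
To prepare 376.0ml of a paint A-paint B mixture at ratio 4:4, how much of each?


Total parts = 4 + 4 = 8
paint A: 376.0 × 4/8 = 188.0ml
paint B: 376.0 × 4/8 = 188.0ml
= 188.0ml and 188.0ml

188.0ml and 188.0ml


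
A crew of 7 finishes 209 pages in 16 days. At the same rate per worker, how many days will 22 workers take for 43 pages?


Days ∝ work / workers, so d₂ = d₁ × (m₁/m₂) × (w₂/w₁)
Workers factor (inverse): 7/22 ≈ 0.3182
Work factor (direct): 43/209 ≈ 0.2057
d₂ = 16 × 7/22 × 43/209 = (16 × 7 × 43) / (22 × 209) = 4816/4598
≈ 1.05 days

1.05 days


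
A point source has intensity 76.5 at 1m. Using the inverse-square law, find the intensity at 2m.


I₁d₁² = I₂d₂²
I₂ = I₁ × (d₁/d₂)²
= 76.5 × (1/2)²
= 76.5 × 1/4
= 76.5/4
= 19.1250

19.1250


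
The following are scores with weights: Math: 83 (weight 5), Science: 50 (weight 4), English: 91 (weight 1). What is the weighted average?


Numerator = 83×5 + 50×4 + 91×1
= 415 + 200 + 91
= 706
Total weight = 10
Weighted avg = 706/10
= 70.60

70.60


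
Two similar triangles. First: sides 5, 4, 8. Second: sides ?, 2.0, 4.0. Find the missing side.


Scale factor = 2.0/4 = 0.5
Missing side = 5 × 0.5
= 2.5

2.5


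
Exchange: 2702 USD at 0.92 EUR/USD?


Amount × rate = 2702 × 0.92
= 2485.84 EUR

2485.84 EUR


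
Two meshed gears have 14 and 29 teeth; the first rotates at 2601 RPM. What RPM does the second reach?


Gear ratio = 14:29 = 14:29
RPM_B = RPM_A × (teeth_A / teeth_B)
= 2601 × (14/29)
= 1255.7 RPM

1255.7 RPM


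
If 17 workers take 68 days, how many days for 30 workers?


Inverse proportion: x × y = constant
k = 17 × 68 = 1156
y₂ = k / 30 = 1156 / 30
= 38.53

38.53


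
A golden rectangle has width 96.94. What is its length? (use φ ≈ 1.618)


φ = (1 + √5) / 2 ≈ 1.618
Length = width × φ = 96.94 × 1.618 = 156.84892
≈ 156.85

156.85


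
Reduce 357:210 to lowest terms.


GCD(357, 210) = 21
357/21 : 210/21
= 17:10

17:10


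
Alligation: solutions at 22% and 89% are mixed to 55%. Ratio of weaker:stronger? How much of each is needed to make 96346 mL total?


Let x parts of 22% mix with y parts of 89%.
22x + 89y = 55(x + y)
22x + 89y = 55x + 55y
x(22 - 55) = y(55 - 89)
x/y = (89 - 55)/(55 - 22) = 34/33
Simplify: 34:33
Total parts = 67; one part = 96346/67 = 1438.00 mL
22% solution: 34×1438.00 = 48892.00 mL
89% solution: 33×1438.00 = 47454.00 mL
= ratio 34:33; 48892.00 mL and 47454.00 mL

ratio 34:33; 48892.00 mL and 47454.00 mL


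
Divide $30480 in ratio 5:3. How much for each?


Total parts = 5 + 3 = 8
Part 1: 30480 × 5/8 = 19050.00
Part 2: 30480 × 3/8 = 11430.00
= Part 1: $19050.00, Part 2: $11430.00

Part 1: $19050.00, Part 2: $11430.00


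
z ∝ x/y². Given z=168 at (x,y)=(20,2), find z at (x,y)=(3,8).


z = k·x/y²
Solve for k using the known point: k = z·y²/x = 168×4/20 = 672/20 = 33.6000
Now evaluate at x=3, y=8:
z = k × 3 / 64 = (672 × 3) / (20 × 64) = 2016/1280
= 1.5750

1.5750


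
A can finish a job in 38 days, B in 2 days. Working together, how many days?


Rate of A = 1/38 per day
Rate of B = 1/2 per day
Combined rate = 1/38 + 1/2 = 40/76 ≈ 0.5263 per day
Days = 1 / combined rate = 76/40
= 1.90 days

1.90 days


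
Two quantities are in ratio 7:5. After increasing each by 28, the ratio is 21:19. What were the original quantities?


Let A = 7k, B = 5k.
(7k + 28) / (5k + 28) = 21/19
Cross-multiply: 19(7k + 28) = 21(5k + 28)
133k + 532 = 105k + 588
133k - 105k = 588 - 532
28k = 56
k = 56/28 = 2
A = 7×2 = 14, B = 5×2 = 10
= A = 14, B = 10

A = 14, B = 10


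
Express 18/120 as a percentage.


Percentage = (part / whole) × 100
= (18 / 120) × 100
= 15.00%

15.00%


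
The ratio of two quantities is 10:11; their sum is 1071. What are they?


Let A = 10k, B = 11k.
10k + 11k = 1071
21k = 1071 → k = 1071/21 = 51
A = 10×51 = 510, B = 11×51 = 561
= A = 510, B = 561

A = 510, B = 561


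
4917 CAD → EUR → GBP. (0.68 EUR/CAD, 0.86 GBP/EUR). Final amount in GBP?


Step 1: 4917 CAD × 0.68 = 3343.56 EUR
Step 2: 3343.56 EUR × 0.86 = 2875.46 GBP
Implied rate CAD→GBP = 0.68 × 0.86 = 0.5848
= 2875.46 GBP

2875.46 GBP


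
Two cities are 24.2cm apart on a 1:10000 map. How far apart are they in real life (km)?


Real distance = map distance × scale
= 24.2cm × 10000
= 242000 cm = 2420.0 m
= 2.420 km

2.420 km


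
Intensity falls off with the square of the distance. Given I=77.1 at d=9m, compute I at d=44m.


I₁d₁² = I₂d₂²
I₂ = I₁ × (d₁/d₂)²
= 77.1 × (9/44)²
= 77.1 × 81/1936
= 6245.1/1936
≈ 3.2258

3.2258


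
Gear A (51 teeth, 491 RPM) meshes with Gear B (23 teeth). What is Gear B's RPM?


Gear ratio = 51:23 = 51:23
RPM_B = RPM_A × (teeth_A / teeth_B)
= 491 × (51/23)
= 1088.7 RPM

1088.7 RPM


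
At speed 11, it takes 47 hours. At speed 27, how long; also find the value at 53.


Inverse proportion: x × y = constant
k = 11 × 47 = 517
At x=27: k/27 = 19.15
At x=53: k/53 = 9.75
= 19.15 and 9.75

19.15 and 9.75


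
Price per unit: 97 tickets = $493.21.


Unit rate = total / quantity
= 493.21 / 97
= $5.08 per unit

$5.08 per unit


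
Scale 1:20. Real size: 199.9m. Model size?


Model size = real / scale
= 199.9 / 20
= 9.9950 m

9.9950 m


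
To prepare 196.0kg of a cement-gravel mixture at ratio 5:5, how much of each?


Total parts = 5 + 5 = 10
cement: 196.0 × 5/10 = 98.0kg
gravel: 196.0 × 5/10 = 98.0kg
= 98.0kg and 98.0kg

98.0kg and 98.0kg


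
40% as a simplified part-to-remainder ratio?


40% means 40 parts out of 100; remainder = 60
Part : remainder = 40:60
GCD = 20
= 2:3

2:3


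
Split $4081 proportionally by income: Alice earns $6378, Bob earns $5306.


Total income = 6378 + 5306 = $11684
Alice: $4081 × 6378/11684 = $2227.71
Bob: $4081 × 5306/11684 = $1853.29
= Alice: $2227.71, Bob: $1853.29

Alice: $2227.71, Bob: $1853.29


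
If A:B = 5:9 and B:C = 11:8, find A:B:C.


Match B: multiply A:B by 11 → 55:99
Multiply B:C by 9 → 99:72
Combined: 55:99:72
GCD = 1
= 55:99:72

55:99:72


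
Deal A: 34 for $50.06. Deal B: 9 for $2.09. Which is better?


Deal A: $50.06/34 = $1.4724/unit
Deal B: $2.09/9 = $0.2322/unit
B is cheaper per unit
= Deal B

Deal B


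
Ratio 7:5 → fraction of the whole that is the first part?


Total parts = 7 + 5 = 12
First part: 7/12 = 7/12
= 7/12

7/12


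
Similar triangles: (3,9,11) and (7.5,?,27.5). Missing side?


Scale factor = 7.5/3 = 2.5
Missing side = 9 × 2.5
= 22.5

22.5


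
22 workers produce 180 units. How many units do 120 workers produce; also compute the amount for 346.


Direct proportion: y/x = constant
k = 180/22 ≈ 8.1818
y at x=120: k × 120 = 180 × 120 / 22 = 21600/22 ≈ 981.82
y at x=346: k × 346 = 180 × 346 / 22 = 62280/22 ≈ 2830.91
= 981.82 and 2830.91

981.82 and 2830.91


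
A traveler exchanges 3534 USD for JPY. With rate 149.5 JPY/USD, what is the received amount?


Amount × rate = 3534 × 149.5
= 528333.00 JPY

528333.00 JPY


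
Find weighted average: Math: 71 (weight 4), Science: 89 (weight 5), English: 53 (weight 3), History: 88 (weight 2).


Numerator = 71×4 + 89×5 + 53×3 + 88×2
= 284 + 445 + 159 + 176
= 1064
Total weight = 14
Weighted avg = 1064/14
= 76.00

76.00


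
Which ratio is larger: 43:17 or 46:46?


43/17 = 2.5294
46/46 = 1.0000
2.5294 > 1.0000, so 43:17 is greater
= 43:17

43:17


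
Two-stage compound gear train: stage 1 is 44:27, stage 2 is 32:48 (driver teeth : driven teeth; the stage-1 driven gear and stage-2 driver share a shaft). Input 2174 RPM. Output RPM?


Stage 1: RPM_B = RPM_A × t_A/t_B = 2174 × 44/27 = 95656/27 ≈ 3542.81
B and C share a shaft → RPM_C = RPM_B
Stage 2: RPM_D = RPM_C × t_C/t_D = RPM_A × (t_A×t_C)/(t_B×t_D)
Overall ratio = (44×32)/(27×48) = 1408/1296
RPM_D = 2174 × 1408/1296 = 3060992/1296
≈ 2361.88 RPM

2361.88 RPM


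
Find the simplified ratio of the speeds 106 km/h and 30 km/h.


Ratio = 106:30
GCD = 2
Simplified = 53:15
Time ratio (same distance) = 15:53
Speed ratio = 53:15

53:15


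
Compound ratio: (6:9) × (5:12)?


Compound ratio = (6×5) : (9×12)
= 30:108
GCD = 6
= 5:18

5:18


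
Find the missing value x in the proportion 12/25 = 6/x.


Cross multiply: 12 × x = 25 × 6
12x = 150
x = 150 / 12
= 12.50

12.50


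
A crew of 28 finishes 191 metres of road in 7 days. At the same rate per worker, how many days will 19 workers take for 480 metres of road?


Days ∝ work / workers, so d₂ = d₁ × (m₁/m₂) × (w₂/w₁)
Workers factor (inverse): 28/19 ≈ 1.4737
Work factor (direct): 480/191 ≈ 2.5131
d₂ = 7 × 28/19 × 480/191 = (7 × 28 × 480) / (19 × 191) = 94080/3629
≈ 25.92 days

25.92 days


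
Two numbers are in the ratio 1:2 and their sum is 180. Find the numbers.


Let A = 1k, B = 2k.
1k + 2k = 180
3k = 180 → k = 180/3 = 60
A = 1×60 = 60, B = 2×60 = 120
= A = 60, B = 120

A = 60, B = 120


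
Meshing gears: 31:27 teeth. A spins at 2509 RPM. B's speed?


Gear ratio = 31:27 = 31:27
RPM_B = RPM_A × (teeth_A / teeth_B)
= 2509 × (31/27)
= 2880.7 RPM

2880.7 RPM


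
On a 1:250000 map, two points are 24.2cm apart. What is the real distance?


Real distance = map distance × scale
= 24.2cm × 250000
= 6050000 cm = 60500.0 m
= 60.500 km

60.500 km


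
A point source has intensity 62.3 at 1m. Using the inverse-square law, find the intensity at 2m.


I₁d₁² = I₂d₂²
I₂ = I₁ × (d₁/d₂)²
= 62.3 × (1/2)²
= 62.3 × 1/4
= 62.3/4
= 15.5750

15.5750


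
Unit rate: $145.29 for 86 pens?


Unit rate = total / quantity
= 145.29 / 86
= $1.69 per unit

$1.69 per unit


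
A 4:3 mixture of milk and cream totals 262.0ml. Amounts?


Total parts = 4 + 3 = 7
milk: 262.0 × 4/7 = 149.7ml
cream: 262.0 × 3/7 = 112.3ml
= 149.7ml and 112.3ml

149.7ml and 112.3ml


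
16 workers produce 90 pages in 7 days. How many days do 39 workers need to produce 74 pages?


Days ∝ work / workers, so d₂ = d₁ × (m₁/m₂) × (w₂/w₁)
Workers factor (inverse): 16/39 ≈ 0.4103
Work factor (direct): 74/90 ≈ 0.8222
d₂ = 7 × 16/39 × 74/90 = (7 × 16 × 74) / (39 × 90) = 8288/3510
≈ 2.36 days

2.36 days


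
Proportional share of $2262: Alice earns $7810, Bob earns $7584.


Total income = 7810 + 7584 = $15394
Alice: $2262 × 7810/15394 = $1147.60
Bob: $2262 × 7584/15394 = $1114.40
= Alice: $1147.60, Bob: $1114.40

Alice: $1147.60, Bob: $1114.40


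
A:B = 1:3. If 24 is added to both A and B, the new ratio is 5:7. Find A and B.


Let A = 1k, B = 3k.
(1k + 24) / (3k + 24) = 5/7
Cross-multiply: 7(1k + 24) = 5(3k + 24)
7k + 168 = 15k + 120
7k - 15k = 120 - 168
-8k = -48
k = -48/-8 = 6
A = 1×6 = 6, B = 3×6 = 18
= A = 6, B = 18

A = 6, B = 18


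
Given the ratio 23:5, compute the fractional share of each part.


Total parts = 23 + 5 = 28
First part: 23/28 = 23/28
Second part: 5/28 = 5/28
= 23/28 and 5/28

23/28 and 5/28


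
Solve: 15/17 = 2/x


Cross multiply: 15 × x = 17 × 2
15x = 34
x = 34 / 15
= 2.27

2.27


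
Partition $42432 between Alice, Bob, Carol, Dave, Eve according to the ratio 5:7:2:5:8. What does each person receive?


Total parts = 5 + 7 + 2 + 5 + 8 = 27
Alice: 42432 × 5/27 = 7857.78
Bob: 42432 × 7/27 = 11000.89
Carol: 42432 × 2/27 = 3143.11
Dave: 42432 × 5/27 = 7857.78
Eve: 42432 × 8/27 = 12572.44
= Alice: $7857.78, Bob: $11000.89, Carol: $3143.11, Dave: $7857.78, Eve: $12572.44

Alice: $7857.78, Bob: $11000.89, Carol: $3143.11, Dave: $7857.78, Eve: $12572.44


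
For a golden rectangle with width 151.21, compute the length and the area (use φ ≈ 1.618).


φ = (1 + √5) / 2 ≈ 1.618
Length = width × φ = 151.21 × 1.618 = 244.65778
≈ 244.66
Area = width × length = 151.21 × 244.65778 = 36994.7029138 ≈ 36994.70
= Length: 244.66, Area: 36994.70

Length: 244.66, Area: 36994.70


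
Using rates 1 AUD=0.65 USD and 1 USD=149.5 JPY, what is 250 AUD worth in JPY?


Step 1: 250 AUD × 0.65 = 162.50 USD
Step 2: 162.50 USD × 149.5 = 24293.75 JPY
Implied rate AUD→JPY = 0.65 × 149.5 = 97.1750
= 24293.75 JPY

24293.75 JPY


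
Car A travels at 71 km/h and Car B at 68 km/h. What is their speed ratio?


Ratio = 71:68
GCD = 1
Simplified = 71:68
Time ratio (same distance) = 68:71
Speed ratio = 71:68

71:68


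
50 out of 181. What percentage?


Percentage = (part / whole) × 100
= (50 / 181) × 100
≈ 27.62%

27.62%


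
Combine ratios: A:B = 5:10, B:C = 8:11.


Match B: multiply A:B by 8 → 40:80
Multiply B:C by 10 → 80:110
Combined: 40:80:110
GCD = 10
= 4:8:11

4:8:11


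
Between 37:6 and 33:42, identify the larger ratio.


37/6 = 6.1667
33/42 = 0.7857
6.1667 > 0.7857, so 37:6 is greater
= 37:6

37:6


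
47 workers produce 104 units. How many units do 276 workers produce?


Direct proportion: y/x = constant
k = 104/47 ≈ 2.2128
y₂ = k × 276 = 104 × 276 / 47 = 28704/47
≈ 610.72

610.72


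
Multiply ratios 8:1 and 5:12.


Compound ratio = (8×5) : (1×12)
= 40:12
GCD = 4
= 10:3

10:3


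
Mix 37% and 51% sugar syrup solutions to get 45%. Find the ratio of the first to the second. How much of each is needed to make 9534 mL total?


Let x parts of 37% mix with y parts of 51%.
37x + 51y = 45(x + y)
37x + 51y = 45x + 45y
x(37 - 45) = y(45 - 51)
x/y = (51 - 45)/(45 - 37) = 6/8
Simplify: 3:4
Total parts = 7; one part = 9534/7 = 1362.00 mL
37% solution: 3×1362.00 = 4086.00 mL
51% solution: 4×1362.00 = 5448.00 mL
= ratio 3:4; 4086.00 mL and 5448.00 mL

ratio 3:4; 4086.00 mL and 5448.00 mL


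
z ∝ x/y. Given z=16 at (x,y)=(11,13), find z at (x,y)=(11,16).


z = k·x/y
Solve for k using the known point: k = z·y/x = 16×13/11 = 208/11 ≈ 18.9091
Now evaluate at x=11, y=16:
z = k × 11 / 16 = (208 × 11) / (11 × 16) = 2288/176
= 13.0000

13.0000


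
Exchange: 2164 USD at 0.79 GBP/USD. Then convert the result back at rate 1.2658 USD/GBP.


Amount × rate = 2164 × 0.79 = 1709.56 GBP
Round-trip: 1709.56 × 1.2658 = 2163.96 USD
= 1709.56 GBP, then 2163.96 USD

1709.56 GBP, then 2163.96 USD
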